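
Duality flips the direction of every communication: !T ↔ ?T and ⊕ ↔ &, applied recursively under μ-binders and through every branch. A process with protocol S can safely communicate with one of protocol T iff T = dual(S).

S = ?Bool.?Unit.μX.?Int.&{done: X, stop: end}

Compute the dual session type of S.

!Bool.!Unit.μX.!Int.⊕{done: X, stop: end}

?Bool → !Bool
  ?Unit → !Unit
    μX → μX  (binder kept)
      ?Int → !Int
        &{done,stop} → ⊕{done,stop}  (external→internal)
          • done:
            dual(X) = X
          • stop:
            dual(end) = end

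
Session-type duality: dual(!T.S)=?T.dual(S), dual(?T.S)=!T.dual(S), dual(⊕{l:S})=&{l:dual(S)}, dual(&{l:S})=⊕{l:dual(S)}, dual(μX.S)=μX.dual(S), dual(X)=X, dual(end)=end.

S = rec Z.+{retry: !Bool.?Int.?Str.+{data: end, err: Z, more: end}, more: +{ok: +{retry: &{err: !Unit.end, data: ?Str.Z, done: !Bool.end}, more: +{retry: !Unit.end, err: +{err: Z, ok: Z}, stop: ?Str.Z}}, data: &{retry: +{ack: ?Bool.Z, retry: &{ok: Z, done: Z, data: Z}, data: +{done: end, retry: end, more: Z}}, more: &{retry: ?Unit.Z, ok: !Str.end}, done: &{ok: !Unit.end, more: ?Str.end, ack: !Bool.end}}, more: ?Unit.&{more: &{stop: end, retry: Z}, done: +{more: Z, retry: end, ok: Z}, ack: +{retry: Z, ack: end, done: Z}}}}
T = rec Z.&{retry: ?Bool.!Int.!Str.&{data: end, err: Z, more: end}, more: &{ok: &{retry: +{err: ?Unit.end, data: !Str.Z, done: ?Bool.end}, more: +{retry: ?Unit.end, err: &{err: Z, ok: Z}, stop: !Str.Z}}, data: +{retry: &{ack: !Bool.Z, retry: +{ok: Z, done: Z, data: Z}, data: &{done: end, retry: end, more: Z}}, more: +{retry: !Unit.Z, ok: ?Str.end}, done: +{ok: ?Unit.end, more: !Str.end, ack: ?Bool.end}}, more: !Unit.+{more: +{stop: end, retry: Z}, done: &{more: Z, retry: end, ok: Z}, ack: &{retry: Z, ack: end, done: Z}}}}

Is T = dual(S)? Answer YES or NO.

NO

rec Z ‖ rec Z  ok (μ self-dual)
  +{retry,more} ‖ &{retry,more}  ok same labels
    case retry:
      !Bool ‖ ?Bool  ok
        ?Int ‖ !Int  ok
          ?Str ‖ !Str  ok
            +{data,err,more} ‖ &{data,err,more}  ok same labels
              case data:
                end ‖ end  ok
              case err:
                Z ‖ Z  ok
              case more:
                end ‖ end  ok
    case more:
      +{ok,data,more} ‖ &{ok,data,more}  ok same labels
        case ok:
          +{retry,more} ‖ &{retry,more}  ok same labels
            case retry:
              &{err,data,done} ‖ +{err,data,done}  ok same labels
                case err:
                  !Unit ‖ ?Unit  ok
                    end ‖ end  ok
                case data:
                  ?Str ‖ !Str  ok
                    Z ‖ Z  ok
                case done:
                  !Bool ‖ ?Bool  ok
                    end ‖ end  ok
            case more:
              +{retry,err,stop} ‖ +{retry,err,stop}  ✗ choice polarity not flipped — not dual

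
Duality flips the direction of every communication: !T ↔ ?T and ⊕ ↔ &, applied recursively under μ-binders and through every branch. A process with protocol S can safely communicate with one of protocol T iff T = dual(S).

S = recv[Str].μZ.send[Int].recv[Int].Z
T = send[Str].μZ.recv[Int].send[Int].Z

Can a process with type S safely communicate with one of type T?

recv[Str] vs send[Str]  ok
  μZ vs μZ  ok (rec unchanged)
    send[Int] vs recv[Int]  ok
      recv[Int] vs send[Int]  ok
        Z vs Z  ok

YES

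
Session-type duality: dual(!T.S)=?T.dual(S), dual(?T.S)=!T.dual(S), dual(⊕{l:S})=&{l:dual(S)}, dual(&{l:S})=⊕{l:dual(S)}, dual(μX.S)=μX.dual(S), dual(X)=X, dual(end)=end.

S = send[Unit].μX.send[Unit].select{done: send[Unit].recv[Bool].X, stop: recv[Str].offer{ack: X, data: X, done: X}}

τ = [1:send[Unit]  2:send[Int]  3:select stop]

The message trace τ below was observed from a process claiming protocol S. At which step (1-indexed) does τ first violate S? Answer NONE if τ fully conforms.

2

@1 send[Unit]  ok  residual = μX.…
@2 got send[Int], protocol expects send[Unit]  ✗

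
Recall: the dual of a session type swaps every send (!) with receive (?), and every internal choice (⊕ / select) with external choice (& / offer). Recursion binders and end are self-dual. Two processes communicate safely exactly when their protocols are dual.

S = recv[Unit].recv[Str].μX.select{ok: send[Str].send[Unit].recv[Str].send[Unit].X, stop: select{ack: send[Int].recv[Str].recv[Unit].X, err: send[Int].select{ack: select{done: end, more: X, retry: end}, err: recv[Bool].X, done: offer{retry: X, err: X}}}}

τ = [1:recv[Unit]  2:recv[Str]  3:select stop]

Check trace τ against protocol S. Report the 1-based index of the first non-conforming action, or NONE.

step 1: recv[Unit]  ok  residual = recv[Str].μX.…
step 2: recv[Str]  ok  residual = μX.…
step 3: select stop  ok  residual = select{ack: send[Int].recv[Str].recv[Unit].μX.…, err: send[Int].select{ack: select{done: end, more: μX.…, retry: end}, err: recv[Bool].μX.…, done: offer{retry: μX.…, err: μX.…}}}
τ conforms to S (length 3)

NONE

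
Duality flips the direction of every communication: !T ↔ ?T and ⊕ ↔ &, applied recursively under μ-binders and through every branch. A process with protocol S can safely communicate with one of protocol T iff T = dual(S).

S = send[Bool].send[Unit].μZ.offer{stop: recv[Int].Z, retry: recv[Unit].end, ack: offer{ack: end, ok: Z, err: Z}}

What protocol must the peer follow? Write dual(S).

send[Bool] = recv[Bool]
  send[Unit] = recv[Unit]
    μZ = μZ  (binder kept)
      offer{stop,retry,ack} = select{stop,retry,ack}  (external→internal)
        [stop]
          recv[Int] = send[Int]
            Z ↦ Z
        [retry]
          recv[Unit] = send[Unit]
            end ↦ end
        [ack]
          offer{ack,ok,err} = select{ack,ok,err}  (external→internal)
            [ack]
              end ↦ end
            [ok]
              Z ↦ Z
            [err]
              Z ↦ Z

recv[Bool].recv[Unit].μZ.select{stop: send[Int].Z, retry: send[Unit].end, ack: select{ack: end, ok: Z, err: Z}}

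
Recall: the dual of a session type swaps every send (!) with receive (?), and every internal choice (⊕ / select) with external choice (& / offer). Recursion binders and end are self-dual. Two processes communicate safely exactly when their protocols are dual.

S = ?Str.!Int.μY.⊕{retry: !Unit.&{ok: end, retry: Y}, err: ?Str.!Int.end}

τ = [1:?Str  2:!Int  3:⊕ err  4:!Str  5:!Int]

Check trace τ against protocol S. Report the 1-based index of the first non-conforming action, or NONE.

step 1: ?Str  ok  residual = !Int.μY.…
step 2: !Int  ok  residual = μY.…
step 3: ⊕ err  ok  residual = ?Str.!Int.end
step 4: got !Str, protocol expects ?Str  ✗

4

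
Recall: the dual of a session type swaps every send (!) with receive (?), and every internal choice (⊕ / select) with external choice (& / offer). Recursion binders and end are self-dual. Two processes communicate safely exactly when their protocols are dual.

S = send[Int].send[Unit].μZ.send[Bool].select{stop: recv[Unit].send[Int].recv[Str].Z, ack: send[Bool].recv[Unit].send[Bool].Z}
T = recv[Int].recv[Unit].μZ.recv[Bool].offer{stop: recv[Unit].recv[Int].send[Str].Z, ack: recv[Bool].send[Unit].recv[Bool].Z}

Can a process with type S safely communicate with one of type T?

NO

send[Int] vs recv[Int]  match
  send[Unit] vs recv[Unit]  match
    μZ vs μZ  match (binder kept)
      send[Bool] vs recv[Bool]  match
        select{stop,ack} vs offer{stop,ack}  match same labels
          • stop:
            recv[Unit] vs recv[Unit]  ✗ same direction on both sides — not dual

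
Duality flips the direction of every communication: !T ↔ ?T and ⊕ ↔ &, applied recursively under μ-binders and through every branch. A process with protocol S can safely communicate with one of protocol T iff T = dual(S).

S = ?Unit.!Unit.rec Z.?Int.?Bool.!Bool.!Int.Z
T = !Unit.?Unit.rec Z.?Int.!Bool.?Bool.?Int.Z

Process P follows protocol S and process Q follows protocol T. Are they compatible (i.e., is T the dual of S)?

NO

?Unit | !Unit  ok
  !Unit | ?Unit  ok
    rec Z | rec Z  ok (rec unchanged)
      ?Int | ?Int  ✗ same direction on both sides — not dual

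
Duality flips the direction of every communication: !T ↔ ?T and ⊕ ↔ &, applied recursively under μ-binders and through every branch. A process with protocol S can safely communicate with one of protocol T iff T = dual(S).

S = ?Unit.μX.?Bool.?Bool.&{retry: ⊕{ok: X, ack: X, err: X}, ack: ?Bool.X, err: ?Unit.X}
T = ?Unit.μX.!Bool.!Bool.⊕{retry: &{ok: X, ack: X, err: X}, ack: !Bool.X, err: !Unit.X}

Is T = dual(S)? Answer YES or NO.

?Unit | ?Unit  ✗ same direction on both sides — not dual

NO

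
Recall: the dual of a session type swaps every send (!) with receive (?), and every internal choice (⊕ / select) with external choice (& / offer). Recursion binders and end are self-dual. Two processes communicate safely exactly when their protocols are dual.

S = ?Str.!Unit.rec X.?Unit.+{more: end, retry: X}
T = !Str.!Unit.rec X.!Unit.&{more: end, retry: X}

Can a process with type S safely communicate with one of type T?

NO

?Str ‖ !Str  ✓
  !Unit ‖ !Unit  ✗ same direction on both sides — not dual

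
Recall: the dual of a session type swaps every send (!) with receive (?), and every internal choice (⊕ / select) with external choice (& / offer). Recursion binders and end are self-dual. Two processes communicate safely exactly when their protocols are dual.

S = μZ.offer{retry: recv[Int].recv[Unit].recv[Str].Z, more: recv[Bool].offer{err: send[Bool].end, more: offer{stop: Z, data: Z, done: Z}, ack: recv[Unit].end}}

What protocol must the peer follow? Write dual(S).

μZ = μZ  (μ self-dual)
  offer{retry,more} = select{retry,more}  (offer→select)
    [retry]
      recv[Int] = send[Int]
        recv[Unit] = send[Unit]
          recv[Str] = send[Str]
            Z ↦ Z
    [more]
      recv[Bool] = send[Bool]
        offer{err,more,ack} = select{err,more,ack}  (offer→select)
          [err]
            send[Bool] = recv[Bool]
              end ↦ end
          [more]
            offer{stop,data,done} = select{stop,data,done}  (offer→select)
              [stop]
                Z ↦ Z
              [data]
                Z ↦ Z
              [done]
                Z ↦ Z
          [ack]
            recv[Unit] = send[Unit]
              end ↦ end

μZ.select{retry: send[Int].send[Unit].send[Str].Z, more: send[Bool].select{err: recv[Bool].end, more: select{stop: Z, data: Z, done: Z}, ack: send[Unit].end}}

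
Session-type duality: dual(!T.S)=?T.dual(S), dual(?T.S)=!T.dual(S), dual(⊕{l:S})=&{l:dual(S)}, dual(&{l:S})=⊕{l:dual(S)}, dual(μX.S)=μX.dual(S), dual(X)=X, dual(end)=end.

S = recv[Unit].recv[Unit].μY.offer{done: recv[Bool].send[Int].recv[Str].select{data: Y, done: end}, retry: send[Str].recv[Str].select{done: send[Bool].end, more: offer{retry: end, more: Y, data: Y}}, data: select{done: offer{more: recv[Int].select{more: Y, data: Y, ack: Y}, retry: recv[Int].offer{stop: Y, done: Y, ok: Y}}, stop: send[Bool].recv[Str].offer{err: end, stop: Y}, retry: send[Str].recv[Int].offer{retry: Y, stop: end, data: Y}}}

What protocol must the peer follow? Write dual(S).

send[Unit].send[Unit].μY.select{done: send[Bool].recv[Int].send[Str].offer{data: Y, done: end}, retry: recv[Str].send[Str].offer{done: recv[Bool].end, more: select{retry: end, more: Y, data: Y}}, data: offer{done: select{more: send[Int].offer{more: Y, data: Y, ack: Y}, retry: send[Int].select{stop: Y, done: Y, ok: Y}}, stop: recv[Bool].send[Str].select{err: end, stop: Y}, retry: recv[Str].send[Int].select{retry: Y, stop: end, data: Y}}}

recv[Unit] ↦ send[Unit]
  recv[Unit] ↦ send[Unit]
    μY ↦ μY  (rec unchanged)
      offer{done,retry,data} ↦ select{done,retry,data}  (offer→select)
        case done:
          recv[Bool] ↦ send[Bool]
            send[Int] ↦ recv[Int]
              recv[Str] ↦ send[Str]
                select{data,done} ↦ offer{data,done}  (internal→external)
                  case data:
                    Y self-dual
                  case done:
                    end self-dual
        case retry:
          send[Str] ↦ recv[Str]
            recv[Str] ↦ send[Str]
              select{done,more} ↦ offer{done,more}  (internal→external)
                case done:
                  send[Bool] ↦ recv[Bool]
                    end self-dual
                case more:
                  offer{retry,more,data} ↦ select{retry,more,data}  (offer→select)
                    case retry:
                      end self-dual
                    case more:
                      Y self-dual
                    case data:
                      Y self-dual
        case data:
          select{done,stop,retry} ↦ offer{done,stop,retry}  (internal→external)
            case done:
              offer{more,retry} ↦ select{more,retry}  (offer→select)
                case more:
                  recv[Int] ↦ send[Int]
                    select{more,data,ack} ↦ offer{more,data,ack}  (internal→external)
                      case more:
                        Y self-dual
                      case data:
                        Y self-dual
                      case ack:
                        Y self-dual
                case retry:
                  recv[Int] ↦ send[Int]
                    offer{stop,done,ok} ↦ select{stop,done,ok}  (offer→select)
                      case stop:
                        Y self-dual
                      case done:
                        Y self-dual
                      case ok:
                        Y self-dual
            case stop:
              send[Bool] ↦ recv[Bool]
                recv[Str] ↦ send[Str]
                  offer{err,stop} ↦ select{err,stop}  (offer→select)
                    case err:
                      end self-dual
                    case stop:
                      Y self-dual
            case retry:
              send[Str] ↦ recv[Str]
                recv[Int] ↦ send[Int]
                  offer{retry,stop,data} ↦ select{retry,stop,data}  (offer→select)
                    case retry:
                      Y self-dual
                    case stop:
                      end self-dual
                    case data:
                      Y self-dual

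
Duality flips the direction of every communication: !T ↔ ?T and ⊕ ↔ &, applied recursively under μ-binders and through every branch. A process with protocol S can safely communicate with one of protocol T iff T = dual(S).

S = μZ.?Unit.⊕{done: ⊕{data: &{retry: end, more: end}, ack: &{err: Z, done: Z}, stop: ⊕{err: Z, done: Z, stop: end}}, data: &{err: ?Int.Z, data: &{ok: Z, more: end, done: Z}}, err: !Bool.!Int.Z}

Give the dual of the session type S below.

μZ.!Unit.&{done: &{data: ⊕{retry: end, more: end}, ack: ⊕{err: Z, done: Z}, stop: &{err: Z, done: Z, stop: end}}, data: ⊕{err: !Int.Z, data: ⊕{ok: Z, more: end, done: Z}}, err: ?Bool.?Int.Z}

μZ = μZ  (μ self-dual)
  ?Unit = !Unit
    ⊕{done,data,err} = &{done,data,err}  (⊕→&)
      • done:
        ⊕{data,ack,stop} = &{data,ack,stop}  (⊕→&)
          • data:
            &{retry,more} = ⊕{retry,more}  (external→internal)
              • retry:
                end ↦ end
              • more:
                end ↦ end
          • ack:
            &{err,done} = ⊕{err,done}  (external→internal)
              • err:
                Z ↦ Z
              • done:
                Z ↦ Z
          • stop:
            ⊕{err,done,stop} = &{err,done,stop}  (⊕→&)
              • err:
                Z ↦ Z
              • done:
                Z ↦ Z
              • stop:
                end ↦ end
      • data:
        &{err,data} = ⊕{err,data}  (external→internal)
          • err:
            ?Int = !Int
              Z ↦ Z
          • data:
            &{ok,more,done} = ⊕{ok,more,done}  (external→internal)
              • ok:
                Z ↦ Z
              • more:
                end ↦ end
              • done:
                Z ↦ Z
      • err:
        !Bool = ?Bool
          !Int = ?Int
            Z ↦ Z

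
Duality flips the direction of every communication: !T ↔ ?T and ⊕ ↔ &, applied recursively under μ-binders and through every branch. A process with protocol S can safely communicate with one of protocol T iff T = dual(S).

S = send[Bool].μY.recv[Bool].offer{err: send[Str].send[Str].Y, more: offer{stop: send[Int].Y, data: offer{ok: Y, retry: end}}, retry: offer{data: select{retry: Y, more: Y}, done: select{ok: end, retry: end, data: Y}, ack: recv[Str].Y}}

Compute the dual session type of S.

recv[Bool].μY.send[Bool].select{err: recv[Str].recv[Str].Y, more: select{stop: recv[Int].Y, data: select{ok: Y, retry: end}}, retry: select{data: offer{retry: Y, more: Y}, done: offer{ok: end, retry: end, data: Y}, ack: send[Str].Y}}

send[Bool] ↦ recv[Bool]
  μY ↦ μY  (binder kept)
    recv[Bool] ↦ send[Bool]
      offer{err,more,retry} ↦ select{err,more,retry}  (offer→select)
        [err]
          send[Str] ↦ recv[Str]
            send[Str] ↦ recv[Str]
              dual(Y) = Y
        [more]
          offer{stop,data} ↦ select{stop,data}  (offer→select)
            [stop]
              send[Int] ↦ recv[Int]
                dual(Y) = Y
            [data]
              offer{ok,retry} ↦ select{ok,retry}  (offer→select)
                [ok]
                  dual(Y) = Y
                [retry]
                  dual(end) = end
        [retry]
          offer{data,done,ack} ↦ select{data,done,ack}  (offer→select)
            [data]
              select{retry,more} ↦ offer{retry,more}  (internal→external)
                [retry]
                  dual(Y) = Y
                [more]
                  dual(Y) = Y
            [done]
              select{ok,retry,data} ↦ offer{ok,retry,data}  (internal→external)
                [ok]
                  dual(end) = end
                [retry]
                  dual(end) = end
                [data]
                  dual(Y) = Y
            [ack]
              recv[Str] ↦ send[Str]
                dual(Y) = Y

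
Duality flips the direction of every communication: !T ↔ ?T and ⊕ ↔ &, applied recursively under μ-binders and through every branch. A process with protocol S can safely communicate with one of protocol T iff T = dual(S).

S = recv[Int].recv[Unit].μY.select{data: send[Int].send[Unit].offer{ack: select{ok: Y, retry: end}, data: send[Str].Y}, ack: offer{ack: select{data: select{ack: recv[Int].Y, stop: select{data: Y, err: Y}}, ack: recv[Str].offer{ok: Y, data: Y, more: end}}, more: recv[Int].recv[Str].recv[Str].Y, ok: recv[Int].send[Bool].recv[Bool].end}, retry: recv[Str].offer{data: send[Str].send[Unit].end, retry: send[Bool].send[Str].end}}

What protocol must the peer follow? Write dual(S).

send[Int].send[Unit].μY.offer{data: recv[Int].recv[Unit].select{ack: offer{ok: Y, retry: end}, data: recv[Str].Y}, ack: select{ack: offer{data: offer{ack: send[Int].Y, stop: offer{data: Y, err: Y}}, ack: send[Str].select{ok: Y, data: Y, more: end}}, more: send[Int].send[Str].send[Str].Y, ok: send[Int].recv[Bool].send[Bool].end}, retry: send[Str].select{data: recv[Str].recv[Unit].end, retry: recv[Bool].recv[Str].end}}

recv[Int] → send[Int]
  recv[Unit] → send[Unit]
    μY → μY  (binder kept)
      select{data,ack,retry} → offer{data,ack,retry}  (⊕→&)
        • data:
          send[Int] → recv[Int]
            send[Unit] → recv[Unit]
              offer{ack,data} → select{ack,data}  (offer→select)
                • ack:
                  select{ok,retry} → offer{ok,retry}  (⊕→&)
                    • ok:
                      dual(Y) = Y
                    • retry:
                      dual(end) = end
                • data:
                  send[Str] → recv[Str]
                    dual(Y) = Y
        • ack:
          offer{ack,more,ok} → select{ack,more,ok}  (offer→select)
            • ack:
              select{data,ack} → offer{data,ack}  (⊕→&)
                • data:
                  select{ack,stop} → offer{ack,stop}  (⊕→&)
                    • ack:
                      recv[Int] → send[Int]
                        dual(Y) = Y
                    • stop:
                      select{data,err} → offer{data,err}  (⊕→&)
                        • data:
                          dual(Y) = Y
                        • err:
                          dual(Y) = Y
                • ack:
                  recv[Str] → send[Str]
                    offer{ok,data,more} → select{ok,data,more}  (offer→select)
                      • ok:
                        dual(Y) = Y
                      • data:
                        dual(Y) = Y
                      • more:
                        dual(end) = end
            • more:
              recv[Int] → send[Int]
                recv[Str] → send[Str]
                  recv[Str] → send[Str]
                    dual(Y) = Y
            • ok:
              recv[Int] → send[Int]
                send[Bool] → recv[Bool]
                  recv[Bool] → send[Bool]
                    dual(end) = end
        • retry:
          recv[Str] → send[Str]
            offer{data,retry} → select{data,retry}  (offer→select)
              • data:
                send[Str] → recv[Str]
                  send[Unit] → recv[Unit]
                    dual(end) = end
              • retry:
                send[Bool] → recv[Bool]
                  send[Str] → recv[Str]
                    dual(end) = end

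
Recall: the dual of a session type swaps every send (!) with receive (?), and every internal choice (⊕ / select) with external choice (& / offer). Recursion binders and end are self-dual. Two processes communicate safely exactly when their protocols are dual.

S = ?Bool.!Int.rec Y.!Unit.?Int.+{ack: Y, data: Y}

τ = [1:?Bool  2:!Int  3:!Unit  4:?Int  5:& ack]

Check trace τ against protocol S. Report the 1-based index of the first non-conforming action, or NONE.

[1] ?Bool  ok  now at !Int.rec Y.…
[2] !Int  ok  now at rec Y.…
[3] !Unit  ok  now at ?Int.+{ack: rec Y.…, data: rec Y.…}
[4] ?Int  ok  now at +{ack: rec Y.…, data: rec Y.…}
[5] got & ack, protocol expects + ack or + data  ✗

5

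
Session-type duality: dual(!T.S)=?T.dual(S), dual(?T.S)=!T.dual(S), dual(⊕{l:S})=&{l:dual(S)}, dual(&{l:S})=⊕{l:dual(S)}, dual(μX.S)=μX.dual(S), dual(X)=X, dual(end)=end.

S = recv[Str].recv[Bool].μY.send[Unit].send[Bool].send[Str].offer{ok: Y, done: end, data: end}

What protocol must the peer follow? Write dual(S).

send[Str].send[Bool].μY.recv[Unit].recv[Bool].recv[Str].select{ok: Y, done: end, data: end}

recv[Str] ↦ send[Str]
  recv[Bool] ↦ send[Bool]
    μY ↦ μY  (rec unchanged)
      send[Unit] ↦ recv[Unit]
        send[Bool] ↦ recv[Bool]
          send[Str] ↦ recv[Str]
            offer{ok,done,data} ↦ select{ok,done,data}  (&→⊕)
              [ok]
                Y self-dual
              [done]
                end self-dual
              [data]
                end self-dual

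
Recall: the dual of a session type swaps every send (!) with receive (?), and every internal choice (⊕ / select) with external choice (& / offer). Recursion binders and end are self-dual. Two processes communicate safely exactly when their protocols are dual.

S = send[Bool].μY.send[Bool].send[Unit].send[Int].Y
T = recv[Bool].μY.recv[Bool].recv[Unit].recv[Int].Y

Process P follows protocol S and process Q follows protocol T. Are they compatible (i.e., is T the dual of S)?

send[Bool] | recv[Bool]  ok
  μY | μY  ok (rec unchanged)
    send[Bool] | recv[Bool]  ok
      send[Unit] | recv[Unit]  ok
        send[Int] | recv[Int]  ok
          Y | Y  ok

YES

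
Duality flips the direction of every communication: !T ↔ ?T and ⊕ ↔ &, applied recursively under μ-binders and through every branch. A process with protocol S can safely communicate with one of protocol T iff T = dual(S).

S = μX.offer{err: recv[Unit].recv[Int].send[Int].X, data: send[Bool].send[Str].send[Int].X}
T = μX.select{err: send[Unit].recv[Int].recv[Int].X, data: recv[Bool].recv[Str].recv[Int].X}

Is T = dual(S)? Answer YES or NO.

NO

μX | μX  match (μ self-dual)
  offer{err,data} | select{err,data}  match label sets agree
    [err]
      recv[Unit] | send[Unit]  match
        recv[Int] | recv[Int]  ✗ same direction on both sides — not dual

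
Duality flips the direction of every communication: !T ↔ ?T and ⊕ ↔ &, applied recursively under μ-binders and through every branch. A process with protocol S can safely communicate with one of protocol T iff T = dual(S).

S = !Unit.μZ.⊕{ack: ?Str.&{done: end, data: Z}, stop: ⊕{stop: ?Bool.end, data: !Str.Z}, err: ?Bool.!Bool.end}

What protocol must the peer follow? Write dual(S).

!Unit ↦ ?Unit
  μZ ↦ μZ  (rec unchanged)
    ⊕{ack,stop,err} ↦ &{ack,stop,err}  (internal→external)
      [ack]
        ?Str ↦ !Str
          &{done,data} ↦ ⊕{done,data}  (external→internal)
            [done]
              dual(end) = end
            [data]
              dual(Z) = Z
      [stop]
        ⊕{stop,data} ↦ &{stop,data}  (internal→external)
          [stop]
            ?Bool ↦ !Bool
              dual(end) = end
          [data]
            !Str ↦ ?Str
              dual(Z) = Z
      [err]
        ?Bool ↦ !Bool
          !Bool ↦ ?Bool
            dual(end) = end

?Unit.μZ.&{ack: !Str.⊕{done: end, data: Z}, stop: &{stop: !Bool.end, data: ?Str.Z}, err: !Bool.?Bool.end}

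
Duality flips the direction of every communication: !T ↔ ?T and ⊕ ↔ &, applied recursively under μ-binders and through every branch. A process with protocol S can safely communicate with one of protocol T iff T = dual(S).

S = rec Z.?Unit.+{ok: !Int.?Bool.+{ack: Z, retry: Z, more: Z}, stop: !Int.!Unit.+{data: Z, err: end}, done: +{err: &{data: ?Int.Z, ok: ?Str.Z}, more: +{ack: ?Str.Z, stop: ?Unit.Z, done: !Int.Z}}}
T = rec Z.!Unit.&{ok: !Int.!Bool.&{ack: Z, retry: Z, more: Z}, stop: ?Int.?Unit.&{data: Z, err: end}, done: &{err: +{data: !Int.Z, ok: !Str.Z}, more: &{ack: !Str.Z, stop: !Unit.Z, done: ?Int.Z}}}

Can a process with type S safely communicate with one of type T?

NO

rec Z | rec Z  match (μ self-dual)
  ?Unit | !Unit  match
    +{ok,stop,done} | &{ok,stop,done}  match label sets agree
      case ok:
        !Int | !Int  ✗ same direction on both sides — not dual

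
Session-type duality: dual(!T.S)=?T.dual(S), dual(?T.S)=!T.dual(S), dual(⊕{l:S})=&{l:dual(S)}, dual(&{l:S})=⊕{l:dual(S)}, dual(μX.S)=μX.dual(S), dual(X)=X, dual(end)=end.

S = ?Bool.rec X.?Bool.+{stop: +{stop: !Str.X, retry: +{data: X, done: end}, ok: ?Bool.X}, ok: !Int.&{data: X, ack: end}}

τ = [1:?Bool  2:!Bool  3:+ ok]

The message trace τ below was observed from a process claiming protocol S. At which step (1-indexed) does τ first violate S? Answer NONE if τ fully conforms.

2

@1 ?Bool  ok  state: rec X.…
@2 got !Bool, protocol expects ?Bool  ✗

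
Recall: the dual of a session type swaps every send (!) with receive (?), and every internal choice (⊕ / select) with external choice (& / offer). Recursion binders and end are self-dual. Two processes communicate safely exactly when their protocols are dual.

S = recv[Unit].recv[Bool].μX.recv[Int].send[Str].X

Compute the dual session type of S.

send[Unit].send[Bool].μX.send[Int].recv[Str].X

recv[Unit] → send[Unit]
  recv[Bool] → send[Bool]
    μX → μX  (rec unchanged)
      recv[Int] → send[Int]
        send[Str] → recv[Str]
          dual(X) = X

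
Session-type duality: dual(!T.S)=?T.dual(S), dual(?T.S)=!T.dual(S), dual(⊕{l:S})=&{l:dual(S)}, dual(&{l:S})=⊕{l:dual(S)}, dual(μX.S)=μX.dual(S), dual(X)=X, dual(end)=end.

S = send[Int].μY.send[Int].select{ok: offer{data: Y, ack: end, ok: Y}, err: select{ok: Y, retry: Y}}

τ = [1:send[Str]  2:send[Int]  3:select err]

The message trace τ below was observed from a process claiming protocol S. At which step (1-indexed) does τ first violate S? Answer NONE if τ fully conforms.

step 1: got send[Str], protocol expects send[Int]  ✗

1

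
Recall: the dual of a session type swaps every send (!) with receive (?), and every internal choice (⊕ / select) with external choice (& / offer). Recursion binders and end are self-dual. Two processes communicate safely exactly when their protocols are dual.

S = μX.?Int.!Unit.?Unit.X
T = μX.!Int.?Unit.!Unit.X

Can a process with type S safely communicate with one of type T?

YES

μX | μX  ok (μ self-dual)
  ?Int | !Int  ok
    !Unit | ?Unit  ok
      ?Unit | !Unit  ok
        X | X  ok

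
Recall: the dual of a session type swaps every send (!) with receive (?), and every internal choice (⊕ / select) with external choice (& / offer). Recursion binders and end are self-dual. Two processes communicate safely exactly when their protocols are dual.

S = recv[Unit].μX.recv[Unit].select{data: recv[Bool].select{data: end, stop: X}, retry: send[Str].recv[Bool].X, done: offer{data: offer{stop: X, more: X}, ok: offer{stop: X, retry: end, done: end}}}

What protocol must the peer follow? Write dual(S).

send[Unit].μX.send[Unit].offer{data: send[Bool].offer{data: end, stop: X}, retry: recv[Str].send[Bool].X, done: select{data: select{stop: X, more: X}, ok: select{stop: X, retry: end, done: end}}}

recv[Unit] = send[Unit]
  μX = μX  (binder kept)
    recv[Unit] = send[Unit]
      select{data,retry,done} = offer{data,retry,done}  (⊕→&)
        [data]
          recv[Bool] = send[Bool]
            select{data,stop} = offer{data,stop}  (⊕→&)
              [data]
                dual(end) = end
              [stop]
                dual(X) = X
        [retry]
          send[Str] = recv[Str]
            recv[Bool] = send[Bool]
              dual(X) = X
        [done]
          offer{data,ok} = select{data,ok}  (offer→select)
            [data]
              offer{stop,more} = select{stop,more}  (offer→select)
                [stop]
                  dual(X) = X
                [more]
                  dual(X) = X
            [ok]
              offer{stop,retry,done} = select{stop,retry,done}  (offer→select)
                [stop]
                  dual(X) = X
                [retry]
                  dual(end) = end
                [done]
                  dual(end) = end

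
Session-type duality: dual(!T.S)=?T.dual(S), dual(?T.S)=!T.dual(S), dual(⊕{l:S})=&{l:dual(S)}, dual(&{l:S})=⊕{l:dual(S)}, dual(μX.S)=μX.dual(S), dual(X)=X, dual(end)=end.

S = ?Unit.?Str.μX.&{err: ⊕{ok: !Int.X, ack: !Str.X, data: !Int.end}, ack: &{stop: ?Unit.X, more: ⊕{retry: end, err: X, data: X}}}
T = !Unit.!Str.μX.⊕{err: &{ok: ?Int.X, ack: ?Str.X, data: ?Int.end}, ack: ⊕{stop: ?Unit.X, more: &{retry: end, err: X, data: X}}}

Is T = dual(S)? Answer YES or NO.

NO

?Unit ‖ !Unit  ok
  ?Str ‖ !Str  ok
    μX ‖ μX  ok (μ self-dual)
      &{err,ack} ‖ ⊕{err,ack}  ok same labels
        case err:
          ⊕{ok,ack,data} ‖ &{ok,ack,data}  ok same labels
            case ok:
              !Int ‖ ?Int  ok
                X ‖ X  ok
            case ack:
              !Str ‖ ?Str  ok
                X ‖ X  ok
            case data:
              !Int ‖ ?Int  ok
                end ‖ end  ok
        case ack:
          &{stop,more} ‖ ⊕{stop,more}  ok same labels
            case stop:
              ?Unit ‖ ?Unit  ✗ same direction on both sides — not dual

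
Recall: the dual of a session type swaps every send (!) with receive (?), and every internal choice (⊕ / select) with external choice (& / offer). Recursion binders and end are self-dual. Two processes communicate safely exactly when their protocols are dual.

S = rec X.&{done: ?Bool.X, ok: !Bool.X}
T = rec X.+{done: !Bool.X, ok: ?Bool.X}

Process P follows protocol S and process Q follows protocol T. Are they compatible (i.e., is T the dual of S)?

rec X ‖ rec X  ✓ (binder kept)
  &{done,ok} ‖ +{done,ok}  ✓ label sets agree
    • done:
      ?Bool ‖ !Bool  ✓
        X ‖ X  ✓
    • ok:
      !Bool ‖ ?Bool  ✓
        X ‖ X  ✓

YES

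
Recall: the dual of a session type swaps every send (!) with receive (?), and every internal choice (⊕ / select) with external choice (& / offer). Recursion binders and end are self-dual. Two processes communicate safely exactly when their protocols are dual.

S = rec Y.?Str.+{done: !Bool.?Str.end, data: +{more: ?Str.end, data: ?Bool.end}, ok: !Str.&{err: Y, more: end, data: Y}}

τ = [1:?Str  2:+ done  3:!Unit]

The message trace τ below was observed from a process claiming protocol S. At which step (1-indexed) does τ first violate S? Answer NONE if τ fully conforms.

step 1: ?Str  ok  now at +{done: !Bool.?Str.end, data: +{more: ?Str.end, data: ?Bool.end}, ok: !Str.&{err: rec Y.…, more: end, data: rec Y.…}}
step 2: + done  ok  now at !Bool.?Str.end
step 3: got !Unit, protocol expects !Bool  ✗

3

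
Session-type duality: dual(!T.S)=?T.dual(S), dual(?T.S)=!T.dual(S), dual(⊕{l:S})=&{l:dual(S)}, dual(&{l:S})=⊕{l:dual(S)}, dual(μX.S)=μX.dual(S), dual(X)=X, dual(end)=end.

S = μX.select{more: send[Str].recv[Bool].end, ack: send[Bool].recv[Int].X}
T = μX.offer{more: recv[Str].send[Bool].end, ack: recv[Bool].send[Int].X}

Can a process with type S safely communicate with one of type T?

μX ‖ μX  ok (binder kept)
  select{more,ack} ‖ offer{more,ack}  ok labels match
    • more:
      send[Str] ‖ recv[Str]  ok
        recv[Bool] ‖ send[Bool]  ok
          end ‖ end  ok
    • ack:
      send[Bool] ‖ recv[Bool]  ok
        recv[Int] ‖ send[Int]  ok
          X ‖ X  ok

YES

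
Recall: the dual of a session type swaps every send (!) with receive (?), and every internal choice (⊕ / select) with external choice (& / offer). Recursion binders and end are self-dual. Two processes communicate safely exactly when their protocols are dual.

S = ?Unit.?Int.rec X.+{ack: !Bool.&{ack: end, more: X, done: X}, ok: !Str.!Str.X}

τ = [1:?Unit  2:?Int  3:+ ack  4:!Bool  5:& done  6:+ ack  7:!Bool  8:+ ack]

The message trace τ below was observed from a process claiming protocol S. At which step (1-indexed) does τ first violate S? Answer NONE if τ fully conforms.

8

[1] ?Unit  match  residual = ?Int.rec X.…
[2] ?Int  match  residual = rec X.…
[3] + ack  match  residual = !Bool.&{ack: end, more: rec X.…, done: rec X.…}
[4] !Bool  match  residual = &{ack: end, more: rec X.…, done: rec X.…}
[5] & done  match  residual = rec X.…
[6] + ack  match  residual = !Bool.&{ack: end, more: rec X.…, done: rec X.…}
[7] !Bool  match  residual = &{ack: end, more: rec X.…, done: rec X.…}
[8] got + ack, protocol expects & ack or & more or & done  ✗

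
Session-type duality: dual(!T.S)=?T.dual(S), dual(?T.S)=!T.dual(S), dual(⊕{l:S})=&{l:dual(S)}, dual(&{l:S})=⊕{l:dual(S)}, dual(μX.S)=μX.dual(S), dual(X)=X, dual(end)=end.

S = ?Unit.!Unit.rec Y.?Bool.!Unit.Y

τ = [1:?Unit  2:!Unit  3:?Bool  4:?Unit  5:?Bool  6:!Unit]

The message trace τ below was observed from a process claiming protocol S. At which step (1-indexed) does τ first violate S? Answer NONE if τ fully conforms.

4

step 1: ?Unit  ok  now at !Unit.rec Y.…
step 2: !Unit  ok  now at rec Y.…
step 3: ?Bool  ok  now at !Unit.rec Y.…
step 4: got ?Unit, protocol expects !Unit  ✗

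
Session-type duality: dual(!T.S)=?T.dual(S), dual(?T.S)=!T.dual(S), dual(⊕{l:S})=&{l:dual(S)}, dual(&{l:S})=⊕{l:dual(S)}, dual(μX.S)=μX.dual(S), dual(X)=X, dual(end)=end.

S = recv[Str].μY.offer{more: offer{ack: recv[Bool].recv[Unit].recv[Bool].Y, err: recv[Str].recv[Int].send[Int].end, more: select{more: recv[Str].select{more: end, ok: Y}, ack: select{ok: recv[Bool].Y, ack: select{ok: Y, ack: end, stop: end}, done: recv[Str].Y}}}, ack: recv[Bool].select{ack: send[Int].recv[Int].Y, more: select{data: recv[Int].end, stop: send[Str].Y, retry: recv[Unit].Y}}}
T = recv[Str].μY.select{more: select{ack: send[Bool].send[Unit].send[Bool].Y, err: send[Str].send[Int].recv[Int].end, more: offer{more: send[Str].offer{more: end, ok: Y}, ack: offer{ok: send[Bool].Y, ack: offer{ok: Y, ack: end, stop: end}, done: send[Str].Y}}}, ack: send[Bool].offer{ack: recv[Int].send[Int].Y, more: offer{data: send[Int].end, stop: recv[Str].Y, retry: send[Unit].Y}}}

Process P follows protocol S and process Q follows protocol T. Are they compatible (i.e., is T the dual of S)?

recv[Str] vs recv[Str]  ✗ same direction on both sides — not dual

NO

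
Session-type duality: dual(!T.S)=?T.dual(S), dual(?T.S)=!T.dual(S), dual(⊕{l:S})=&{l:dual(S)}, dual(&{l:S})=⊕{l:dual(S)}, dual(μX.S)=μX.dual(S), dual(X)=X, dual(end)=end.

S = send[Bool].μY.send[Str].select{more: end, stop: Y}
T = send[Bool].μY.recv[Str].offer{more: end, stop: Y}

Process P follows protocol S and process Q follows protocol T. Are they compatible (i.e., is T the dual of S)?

send[Bool] | send[Bool]  ✗ same direction on both sides — not dual

NO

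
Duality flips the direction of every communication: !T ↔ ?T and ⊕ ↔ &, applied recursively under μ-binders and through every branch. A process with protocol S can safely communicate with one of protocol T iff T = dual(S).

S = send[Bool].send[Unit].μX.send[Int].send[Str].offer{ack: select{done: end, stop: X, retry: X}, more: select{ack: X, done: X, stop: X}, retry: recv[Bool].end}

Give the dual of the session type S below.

recv[Bool].recv[Unit].μX.recv[Int].recv[Str].select{ack: offer{done: end, stop: X, retry: X}, more: offer{ack: X, done: X, stop: X}, retry: send[Bool].end}

send[Bool] → recv[Bool]
  send[Unit] → recv[Unit]
    μX → μX  (binder kept)
      send[Int] → recv[Int]
        send[Str] → recv[Str]
          offer{ack,more,retry} → select{ack,more,retry}  (&→⊕)
            case ack:
              select{done,stop,retry} → offer{done,stop,retry}  (internal→external)
                case done:
                  end ↦ end
                case stop:
                  X ↦ X
                case retry:
                  X ↦ X
            case more:
              select{ack,done,stop} → offer{ack,done,stop}  (internal→external)
                case ack:
                  X ↦ X
                case done:
                  X ↦ X
                case stop:
                  X ↦ X
            case retry:
              recv[Bool] → send[Bool]
                end ↦ end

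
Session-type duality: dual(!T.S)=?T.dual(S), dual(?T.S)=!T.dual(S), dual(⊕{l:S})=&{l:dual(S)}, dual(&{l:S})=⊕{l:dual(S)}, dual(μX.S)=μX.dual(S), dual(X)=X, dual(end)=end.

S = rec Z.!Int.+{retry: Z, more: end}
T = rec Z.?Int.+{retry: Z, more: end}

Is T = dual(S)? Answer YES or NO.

rec Z vs rec Z  ✓ (rec unchanged)
  !Int vs ?Int  ✓
    +{retry,more} vs +{retry,more}  ✗ choice polarity not flipped — not dual

NO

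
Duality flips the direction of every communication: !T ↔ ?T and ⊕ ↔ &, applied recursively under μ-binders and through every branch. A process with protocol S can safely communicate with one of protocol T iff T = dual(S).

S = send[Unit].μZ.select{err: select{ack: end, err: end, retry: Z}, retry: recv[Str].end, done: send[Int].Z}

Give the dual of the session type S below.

send[Unit] → recv[Unit]
  μZ → μZ  (μ self-dual)
    select{err,retry,done} → offer{err,retry,done}  (select→offer)
      [err]
        select{ack,err,retry} → offer{ack,err,retry}  (select→offer)
          [ack]
            end ↦ end
          [err]
            end ↦ end
          [retry]
            Z ↦ Z
      [retry]
        recv[Str] → send[Str]
          end ↦ end
      [done]
        send[Int] → recv[Int]
          Z ↦ Z

recv[Unit].μZ.offer{err: offer{ack: end, err: end, retry: Z}, retry: send[Str].end, done: recv[Int].Z}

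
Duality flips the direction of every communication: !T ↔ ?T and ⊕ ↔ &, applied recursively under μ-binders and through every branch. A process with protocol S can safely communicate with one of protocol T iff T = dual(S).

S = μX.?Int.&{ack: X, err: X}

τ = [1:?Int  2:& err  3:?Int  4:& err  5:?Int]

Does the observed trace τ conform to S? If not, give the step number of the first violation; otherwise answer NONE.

NONE

[1] ?Int  match  cont: &{ack: μX.…, err: μX.…}
[2] & err  match  cont: μX.…
[3] ?Int  match  cont: &{ack: μX.…, err: μX.…}
[4] & err  match  cont: μX.…
[5] ?Int  match  cont: &{ack: μX.…, err: μX.…}
all 5 steps conform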